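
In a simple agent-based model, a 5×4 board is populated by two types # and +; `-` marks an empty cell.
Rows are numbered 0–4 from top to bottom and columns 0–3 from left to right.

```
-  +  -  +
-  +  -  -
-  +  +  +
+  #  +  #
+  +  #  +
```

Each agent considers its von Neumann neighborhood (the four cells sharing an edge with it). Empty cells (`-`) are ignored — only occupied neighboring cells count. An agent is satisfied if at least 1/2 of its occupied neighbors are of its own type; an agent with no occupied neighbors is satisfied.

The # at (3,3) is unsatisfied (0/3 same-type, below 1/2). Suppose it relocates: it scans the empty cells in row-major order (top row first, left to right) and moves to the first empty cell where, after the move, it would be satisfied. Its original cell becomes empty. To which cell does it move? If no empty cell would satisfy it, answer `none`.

Vacating (3,3). Empty cells in order:
  (0,0): 0/1 same-type → still unsatisfied.
  (0,2): 0/2 same-type → still unsatisfied.
  (1,0): 0/1 same-type → still unsatisfied.
  (1,2): 0/2 same-type → still unsatisfied.
  (1,3): 0/2 same-type → still unsatisfied.
  (2,0): 0/2 same-type → still unsatisfied.

none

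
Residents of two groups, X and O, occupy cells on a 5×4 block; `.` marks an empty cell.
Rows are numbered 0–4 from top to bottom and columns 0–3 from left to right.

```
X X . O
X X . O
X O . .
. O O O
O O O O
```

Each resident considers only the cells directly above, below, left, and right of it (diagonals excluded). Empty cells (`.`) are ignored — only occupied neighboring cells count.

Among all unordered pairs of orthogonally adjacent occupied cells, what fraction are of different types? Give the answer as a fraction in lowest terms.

Scan each occupied cell's neighbors to the right and below so each pair is counted once.
From row 0: 0 unlike of 4 pairs (running 0/4).
From row 1: 1 unlike of 3 pairs (running 1/7).
From row 2: 1 unlike of 2 pairs (running 2/9).
From row 3: 0 unlike of 5 pairs (running 2/14).
From row 4: 0 unlike of 3 pairs (running 2/17).
Total adjacent occupied pairs: 17; unlike-type pairs: 2.
2/17 is already in lowest terms.

2/17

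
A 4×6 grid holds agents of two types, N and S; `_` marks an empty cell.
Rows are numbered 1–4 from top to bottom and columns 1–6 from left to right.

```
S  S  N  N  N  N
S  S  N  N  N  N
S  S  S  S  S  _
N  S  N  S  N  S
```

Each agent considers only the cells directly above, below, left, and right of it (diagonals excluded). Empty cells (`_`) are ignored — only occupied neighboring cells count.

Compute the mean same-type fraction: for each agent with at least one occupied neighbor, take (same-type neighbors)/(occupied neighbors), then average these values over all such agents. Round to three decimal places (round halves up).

0.609

(1,1)S 2/2
(1,2)S 2/3
(1,3)N 2/3
(1,4)N 3/3
(1,5)N 3/3
(1,6)N 2/2
(2,1)S 3/3
(2,2)S 3/4
(2,3)N 2/4
(2,4)N 3/4
(2,5)N 3/4
(2,6)N 2/2
(3,1)S 2/3
(3,2)S 4/4
(3,3)S 2/4
(3,4)S 3/4
(3,5)S 1/3
(4,1)N 0/2
(4,2)S 1/3
(4,3)N 0/3
(4,4)S 1/3
(4,5)N 0/3
(4,6)S 0/1
Sum over 23 agents: 2/2 + 2/3 + 2/3 + 3/3 + 3/3 + 2/2 + 3/3 + 3/4 + 2/4 + 3/4 + 3/4 + 2/2 + 2/3 + 4/4 + 2/4 + 3/4 + 1/3 + 0/2 + 1/3 + 0/3 + 1/3 + 0/3 + 0/1 = 14; mean = 14 ÷ 23 = 14/23 = 0.608695… → 0.609.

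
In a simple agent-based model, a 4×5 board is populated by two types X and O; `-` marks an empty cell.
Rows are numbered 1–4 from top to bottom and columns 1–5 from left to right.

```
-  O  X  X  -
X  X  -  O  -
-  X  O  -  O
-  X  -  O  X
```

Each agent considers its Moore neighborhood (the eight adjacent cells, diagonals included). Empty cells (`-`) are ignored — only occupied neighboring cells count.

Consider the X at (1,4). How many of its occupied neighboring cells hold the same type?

1

Occupied neighbors of (1,4): (1,3)=X, (2,4)=O.
Same type (X): 1 of 2.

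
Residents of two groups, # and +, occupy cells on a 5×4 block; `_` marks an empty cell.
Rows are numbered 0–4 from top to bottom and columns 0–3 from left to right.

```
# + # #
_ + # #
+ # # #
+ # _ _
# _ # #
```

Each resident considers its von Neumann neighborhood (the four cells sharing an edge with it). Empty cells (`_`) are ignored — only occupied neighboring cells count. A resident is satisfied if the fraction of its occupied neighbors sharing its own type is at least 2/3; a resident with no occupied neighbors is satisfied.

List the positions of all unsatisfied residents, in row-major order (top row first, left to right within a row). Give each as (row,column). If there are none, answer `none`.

(0,0), (0,1), (1,1), (2,0), (2,1), (3,0), (3,1), (4,0)

Row 0: (0,0)# 0/1 ✗ · (0,1)+ 1/3 ✗ · (0,2)# 2/3 ✓ · (0,3)# 2/2 ✓
Row 1: (1,1)+ 1/3 ✗ · (1,2)# 3/4 ✓ · (1,3)# 3/3 ✓
Row 2: (2,0)+ 1/2 ✗ · (2,1)# 2/4 ✗ · (2,2)# 3/3 ✓ · (2,3)# 2/2 ✓
Row 3: (3,0)+ 1/3 ✗ · (3,1)# 1/2 ✗
Row 4: (4,0)# 0/1 ✗ · (4,2)# 1/1 ✓ · (4,3)# 1/1 ✓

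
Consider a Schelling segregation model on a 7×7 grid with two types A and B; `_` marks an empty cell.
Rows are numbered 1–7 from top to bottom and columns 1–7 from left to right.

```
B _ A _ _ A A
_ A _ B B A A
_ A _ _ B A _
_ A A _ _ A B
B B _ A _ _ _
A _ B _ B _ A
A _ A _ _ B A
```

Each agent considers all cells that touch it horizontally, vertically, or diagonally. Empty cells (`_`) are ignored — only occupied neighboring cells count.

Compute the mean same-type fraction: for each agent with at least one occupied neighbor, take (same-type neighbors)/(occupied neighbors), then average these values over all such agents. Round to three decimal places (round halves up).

0.507

(1,1)B 0/1
(1,3)A 1/2
(1,6)A 3/4
(1,7)A 3/3
(2,2)A 2/3
(2,4)B 2/3
(2,5)B 2/5
(2,6)A 4/6
(2,7)A 4/4
(3,2)A 3/3
(3,5)B 2/5
(3,6)A 3/6
(4,2)A 2/4
(4,3)A 3/4
(4,6)A 1/3
(4,7)B 0/2
(5,1)B 1/3
(5,2)B 2/5
(5,4)A 1/3
(6,1)A 1/3
(6,3)B 1/3
(6,5)B 1/2
(6,7)A 1/2
(7,1)A 1/1
(7,3)A 0/1
(7,6)B 1/3
(7,7)A 1/2
Sum over 27 agents: 0/1 + 1/2 + 3/4 + 3/3 + 2/3 + 2/3 + 2/5 + 4/6 + 4/4 + 3/3 + 2/5 + 3/6 + 2/4 + 3/4 + 1/3 + 0/2 + 1/3 + 2/5 + 1/3 + 1/3 + 1/3 + 1/2 + 1/2 + 1/1 + 0/1 + 1/3 + 1/2 = 137/10; mean = 137/10 ÷ 27 = 137/270 = 0.507407… → 0.507.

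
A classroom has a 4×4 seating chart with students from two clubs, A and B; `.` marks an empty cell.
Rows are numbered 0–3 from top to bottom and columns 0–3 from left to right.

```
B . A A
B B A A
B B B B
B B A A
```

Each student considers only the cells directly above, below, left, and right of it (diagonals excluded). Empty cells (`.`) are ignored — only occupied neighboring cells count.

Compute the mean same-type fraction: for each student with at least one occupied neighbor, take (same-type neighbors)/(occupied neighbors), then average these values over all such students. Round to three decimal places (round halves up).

(0,0)B 1/1
(0,2)A 2/2
(0,3)A 2/2
(1,0)B 3/3
(1,1)B 2/3
(1,2)A 2/4
(1,3)A 2/3
(2,0)B 3/3
(2,1)B 4/4
(2,2)B 2/4
(2,3)B 1/3
(3,0)B 2/2
(3,1)B 2/3
(3,2)A 1/3
(3,3)A 1/2
Sum over 15 students: 1/1 + 2/2 + 2/2 + 3/3 + 2/3 + 2/4 + 2/3 + 3/3 + 4/4 + 2/4 + 1/3 + 2/2 + 2/3 + 1/3 + 1/2 = 67/6; mean = 67/6 ÷ 15 = 67/90 = 0.744444… → 0.744.

0.744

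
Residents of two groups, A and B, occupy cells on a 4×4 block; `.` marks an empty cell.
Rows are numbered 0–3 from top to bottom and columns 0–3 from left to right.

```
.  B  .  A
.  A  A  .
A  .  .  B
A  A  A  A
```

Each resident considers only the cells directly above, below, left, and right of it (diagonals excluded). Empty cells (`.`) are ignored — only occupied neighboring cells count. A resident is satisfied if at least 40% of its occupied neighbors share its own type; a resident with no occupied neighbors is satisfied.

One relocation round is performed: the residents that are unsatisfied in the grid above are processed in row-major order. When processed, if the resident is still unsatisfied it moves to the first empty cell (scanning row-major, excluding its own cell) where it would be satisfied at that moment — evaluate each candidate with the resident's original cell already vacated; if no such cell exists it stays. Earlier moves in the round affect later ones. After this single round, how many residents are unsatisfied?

Initially unsatisfied (in order): (0,1), (2,3).
  (0,1) → (0,0).
  (2,3) → (0,1).
Resulting grid:
B B . A
. A A .
A . . .
A A A A
All satisfied now.

0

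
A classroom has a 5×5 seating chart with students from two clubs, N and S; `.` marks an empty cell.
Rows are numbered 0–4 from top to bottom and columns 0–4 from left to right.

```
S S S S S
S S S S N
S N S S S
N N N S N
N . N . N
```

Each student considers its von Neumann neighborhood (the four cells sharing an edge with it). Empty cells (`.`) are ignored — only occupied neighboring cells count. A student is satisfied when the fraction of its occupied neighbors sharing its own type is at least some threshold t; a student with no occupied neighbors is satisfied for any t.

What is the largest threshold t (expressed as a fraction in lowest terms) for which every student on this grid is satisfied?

0/1

(0,0)S 2/2
(0,1)S 3/3
(0,2)S 3/3
(0,3)S 3/3
(0,4)S 1/2
(1,0)S 3/3
(1,1)S 3/4
(1,2)S 4/4
(1,3)S 3/4
(1,4)N 0/3
(2,0)S 1/3
(2,1)N 1/4
(2,2)S 2/4
(2,3)S 4/4
(2,4)S 1/3
(3,0)N 2/3
(3,1)N 3/3
(3,2)N 2/4
(3,3)S 1/3
(3,4)N 1/3
(4,0)N 1/1
(4,2)N 1/1
(4,4)N 1/1
The smallest same-type fraction is 0/3 at (1,4), which reduces to 0/1. Any threshold above that leaves this student unsatisfied.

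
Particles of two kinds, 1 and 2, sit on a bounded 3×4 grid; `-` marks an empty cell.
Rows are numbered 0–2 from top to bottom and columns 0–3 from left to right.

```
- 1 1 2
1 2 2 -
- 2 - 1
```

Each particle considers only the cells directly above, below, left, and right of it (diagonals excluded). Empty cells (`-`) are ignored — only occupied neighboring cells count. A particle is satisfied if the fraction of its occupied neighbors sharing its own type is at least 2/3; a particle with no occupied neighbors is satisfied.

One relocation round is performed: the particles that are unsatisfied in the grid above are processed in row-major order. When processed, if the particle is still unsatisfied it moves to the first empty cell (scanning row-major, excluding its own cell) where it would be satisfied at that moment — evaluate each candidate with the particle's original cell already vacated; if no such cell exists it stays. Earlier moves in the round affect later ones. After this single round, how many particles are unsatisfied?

2

Initially unsatisfied (in order): (0,1), (0,2), (0,3), (1,0), (1,1), (1,2).
  (0,1) → (0,0).
  (0,2): no empty cell satisfies it; stays.
  (0,3) → (2,2).
  (1,0) → (0,1).
  (1,1): now satisfied by earlier moves; stays.
  (1,2): now satisfied by earlier moves; stays.
Resulting grid:
1 1 1 -
- 2 2 -
- 2 2 1
Unsatisfied now: (0,2), (2,3).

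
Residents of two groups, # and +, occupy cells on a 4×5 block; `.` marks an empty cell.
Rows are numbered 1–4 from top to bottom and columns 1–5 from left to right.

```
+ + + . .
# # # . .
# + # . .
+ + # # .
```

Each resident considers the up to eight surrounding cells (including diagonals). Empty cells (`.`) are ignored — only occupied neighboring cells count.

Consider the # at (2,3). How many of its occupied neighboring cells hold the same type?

Occupied neighbors of (2,3): (1,2)=+, (1,3)=+, (2,2)=#, (3,2)=+, (3,3)=#.
Same type (#): 2 of 5.

2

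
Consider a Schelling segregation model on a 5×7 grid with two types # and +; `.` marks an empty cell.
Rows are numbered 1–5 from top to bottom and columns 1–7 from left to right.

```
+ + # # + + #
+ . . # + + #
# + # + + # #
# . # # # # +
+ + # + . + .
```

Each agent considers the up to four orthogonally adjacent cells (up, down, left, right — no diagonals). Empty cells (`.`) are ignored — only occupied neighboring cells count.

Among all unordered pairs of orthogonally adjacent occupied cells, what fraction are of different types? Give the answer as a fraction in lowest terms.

Scan each occupied cell's neighbors to the right and below so each pair is counted once.
Row 1: +(1,1)–+(1,2)= +(1,1)–+(2,1)= +(1,2)–#(1,3)≠ #(1,3)–#(1,4)= #(1,4)–+(1,5)≠ #(1,4)–#(2,4)= +(1,5)–+(1,6)= +(1,5)–+(2,5)= +(1,6)–#(1,7)≠ +(1,6)–+(2,6)= #(1,7)–#(2,7)=  → 3/11 unlike.
Row 2: +(2,1)–#(3,1)≠ #(2,4)–+(2,5)≠ #(2,4)–+(3,4)≠ +(2,5)–+(2,6)= +(2,5)–+(3,5)= +(2,6)–#(2,7)≠ +(2,6)–#(3,6)≠ #(2,7)–#(3,7)=  → 5/8 unlike.
Row 3: #(3,1)–+(3,2)≠ #(3,1)–#(4,1)= +(3,2)–#(3,3)≠ #(3,3)–+(3,4)≠ #(3,3)–#(4,3)= +(3,4)–+(3,5)= +(3,4)–#(4,4)≠ +(3,5)–#(3,6)≠ +(3,5)–#(4,5)≠ #(3,6)–#(3,7)= #(3,6)–#(4,6)= #(3,7)–+(4,7)≠  → 7/12 unlike.
Row 4: #(4,1)–+(5,1)≠ #(4,3)–#(4,4)= #(4,3)–#(5,3)= #(4,4)–#(4,5)= #(4,4)–+(5,4)≠ #(4,5)–#(4,6)= #(4,6)–+(4,7)≠ #(4,6)–+(5,6)≠  → 4/8 unlike.
Row 5: +(5,1)–+(5,2)= +(5,2)–#(5,3)≠ #(5,3)–+(5,4)≠  → 2/3 unlike.
Total adjacent occupied pairs: 42; unlike-type pairs: 21.
21/42 reduces to 1/2.

1/2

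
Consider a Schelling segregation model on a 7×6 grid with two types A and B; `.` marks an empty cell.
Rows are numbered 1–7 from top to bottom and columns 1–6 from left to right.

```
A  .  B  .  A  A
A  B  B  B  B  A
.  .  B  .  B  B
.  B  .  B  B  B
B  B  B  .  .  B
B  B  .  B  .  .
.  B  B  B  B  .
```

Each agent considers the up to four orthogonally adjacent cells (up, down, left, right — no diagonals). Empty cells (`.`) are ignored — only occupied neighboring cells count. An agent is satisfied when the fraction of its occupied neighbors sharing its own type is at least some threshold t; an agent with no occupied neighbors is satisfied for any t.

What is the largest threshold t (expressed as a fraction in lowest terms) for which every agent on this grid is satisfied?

(1,1)A 1/1
(1,3)B 1/1
(1,5)A 1/2
(1,6)A 2/2
(2,1)A 1/2
(2,2)B 1/2
(2,3)B 4/4
(2,4)B 2/2
(2,5)B 2/4
(2,6)A 1/3
(3,3)B 1/1
(3,5)B 3/3
(3,6)B 2/3
(4,2)B 1/1
(4,4)B 1/1
(4,5)B 3/3
(4,6)B 3/3
(5,1)B 2/2
(5,2)B 4/4
(5,3)B 1/1
(5,6)B 1/1
(6,1)B 2/2
(6,2)B 3/3
(6,4)B 1/1
(7,2)B 2/2
(7,3)B 2/2
(7,4)B 3/3
(7,5)B 1/1
The smallest same-type fraction is 1/3 at (2,6), which reduces to 1/3. Any threshold above that leaves this agent unsatisfied.

1/3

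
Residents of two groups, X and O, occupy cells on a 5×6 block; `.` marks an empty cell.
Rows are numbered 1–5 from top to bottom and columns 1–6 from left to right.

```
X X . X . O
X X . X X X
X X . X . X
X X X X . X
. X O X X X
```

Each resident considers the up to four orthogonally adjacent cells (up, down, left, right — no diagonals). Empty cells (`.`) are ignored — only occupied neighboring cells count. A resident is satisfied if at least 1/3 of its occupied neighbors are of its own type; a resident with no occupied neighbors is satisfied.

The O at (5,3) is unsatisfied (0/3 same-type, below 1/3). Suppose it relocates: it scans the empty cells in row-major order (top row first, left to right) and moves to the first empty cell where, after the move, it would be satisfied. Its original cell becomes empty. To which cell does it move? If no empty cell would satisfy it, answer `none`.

(1,5)

Vacating (5,3). Empty cells in order:
  (1,3): 0/2 same-type → still unsatisfied.
  (1,5): 1/3 same-type → satisfied — stop here.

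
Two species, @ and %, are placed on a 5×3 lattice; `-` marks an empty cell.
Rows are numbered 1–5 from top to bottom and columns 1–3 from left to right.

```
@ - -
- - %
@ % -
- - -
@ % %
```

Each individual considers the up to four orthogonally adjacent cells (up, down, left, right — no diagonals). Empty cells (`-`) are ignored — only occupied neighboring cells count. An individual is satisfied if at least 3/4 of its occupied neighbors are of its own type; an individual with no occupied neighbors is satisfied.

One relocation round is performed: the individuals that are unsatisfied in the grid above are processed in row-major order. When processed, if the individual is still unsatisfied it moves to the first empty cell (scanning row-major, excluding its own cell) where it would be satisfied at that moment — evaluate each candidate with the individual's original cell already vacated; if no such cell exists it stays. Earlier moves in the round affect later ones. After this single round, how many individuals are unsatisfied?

0

Initially unsatisfied (in order): (3,1), (3,2), (5,1), (5,2).
  (3,1) → (1,2).
  (3,2): now satisfied by earlier moves; stays.
  (5,1) → (2,1).
  (5,2): now satisfied by earlier moves; stays.
Resulting grid:
@ @ -
@ - %
- % -
- - -
- % %
All satisfied now.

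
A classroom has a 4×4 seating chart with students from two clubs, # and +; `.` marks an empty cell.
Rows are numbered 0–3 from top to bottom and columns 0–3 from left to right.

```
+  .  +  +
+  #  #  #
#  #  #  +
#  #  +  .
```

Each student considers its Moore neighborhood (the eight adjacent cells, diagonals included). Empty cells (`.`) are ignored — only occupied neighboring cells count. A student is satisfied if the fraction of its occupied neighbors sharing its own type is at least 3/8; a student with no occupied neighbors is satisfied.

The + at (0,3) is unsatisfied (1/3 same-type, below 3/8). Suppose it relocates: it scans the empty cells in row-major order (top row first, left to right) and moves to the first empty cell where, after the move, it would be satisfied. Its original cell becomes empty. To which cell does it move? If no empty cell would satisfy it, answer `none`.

(0,1)

Vacating (0,3). Empty cells in order:
  (0,1): 3/5 same-type → satisfied — stop here.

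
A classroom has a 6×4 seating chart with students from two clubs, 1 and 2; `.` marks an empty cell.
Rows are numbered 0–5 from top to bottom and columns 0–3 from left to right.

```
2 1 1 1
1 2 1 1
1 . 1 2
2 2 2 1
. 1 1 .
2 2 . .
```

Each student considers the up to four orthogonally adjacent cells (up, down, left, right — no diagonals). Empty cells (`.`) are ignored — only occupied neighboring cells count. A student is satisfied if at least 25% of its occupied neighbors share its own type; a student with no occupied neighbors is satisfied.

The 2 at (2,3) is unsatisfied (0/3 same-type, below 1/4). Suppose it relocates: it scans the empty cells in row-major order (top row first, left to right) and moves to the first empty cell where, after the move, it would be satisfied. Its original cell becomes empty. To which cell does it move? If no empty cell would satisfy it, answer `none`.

Vacating (2,3). Empty cells in order:
  (2,1): 2/4 same-type → satisfied — stop here.

(2,1)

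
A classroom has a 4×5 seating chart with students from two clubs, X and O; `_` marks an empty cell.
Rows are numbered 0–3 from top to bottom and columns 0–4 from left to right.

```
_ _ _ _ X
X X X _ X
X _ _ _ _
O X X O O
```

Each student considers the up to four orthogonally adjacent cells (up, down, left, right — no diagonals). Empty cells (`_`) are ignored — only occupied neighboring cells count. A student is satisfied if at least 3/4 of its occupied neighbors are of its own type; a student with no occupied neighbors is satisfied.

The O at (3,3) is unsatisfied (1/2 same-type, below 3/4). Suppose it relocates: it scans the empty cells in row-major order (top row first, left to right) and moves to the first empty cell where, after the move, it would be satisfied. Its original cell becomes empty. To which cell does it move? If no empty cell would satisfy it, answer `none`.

(2,3)

Vacating (3,3). Empty cells in order:
  (0,0): 0/1 same-type → still unsatisfied.
  (0,1): 0/1 same-type → still unsatisfied.
  (0,2): 0/1 same-type → still unsatisfied.
  (0,3): 0/1 same-type → still unsatisfied.
  (1,3): 0/2 same-type → still unsatisfied.
  (2,1): 0/3 same-type → still unsatisfied.
  (2,2): 0/2 same-type → still unsatisfied.
  (2,3): 0/0 same-type → satisfied — stop here.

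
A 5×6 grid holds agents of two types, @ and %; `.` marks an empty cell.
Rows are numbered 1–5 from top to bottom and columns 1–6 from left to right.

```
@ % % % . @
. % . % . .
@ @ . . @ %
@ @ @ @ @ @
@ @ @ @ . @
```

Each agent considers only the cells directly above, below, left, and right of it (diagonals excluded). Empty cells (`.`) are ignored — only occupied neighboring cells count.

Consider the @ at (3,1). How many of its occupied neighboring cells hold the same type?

2

Occupied neighbors of (3,1): (4,1)=@, (3,2)=@.
Same type (@): 2 of 2.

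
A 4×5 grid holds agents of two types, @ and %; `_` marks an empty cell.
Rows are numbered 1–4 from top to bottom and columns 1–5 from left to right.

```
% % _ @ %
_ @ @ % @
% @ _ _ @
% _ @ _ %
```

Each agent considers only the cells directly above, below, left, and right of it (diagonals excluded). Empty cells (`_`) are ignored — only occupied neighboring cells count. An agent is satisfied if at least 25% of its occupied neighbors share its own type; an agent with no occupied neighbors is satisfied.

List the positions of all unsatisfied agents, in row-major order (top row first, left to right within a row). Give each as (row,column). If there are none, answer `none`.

(1,1)% 1/1 ok
(1,2)% 1/2 ok
(1,4)@ 0/2 unhappy
(1,5)% 0/2 unhappy
(2,2)@ 2/3 ok
(2,3)@ 1/2 ok
(2,4)% 0/3 unhappy
(2,5)@ 1/3 ok
(3,1)% 1/2 ok
(3,2)@ 1/2 ok
(3,5)@ 1/2 ok
(4,1)% 1/1 ok
(4,3)@ 0/0 ok
(4,5)% 0/1 unhappy

(1,4), (1,5), (2,4), (4,5)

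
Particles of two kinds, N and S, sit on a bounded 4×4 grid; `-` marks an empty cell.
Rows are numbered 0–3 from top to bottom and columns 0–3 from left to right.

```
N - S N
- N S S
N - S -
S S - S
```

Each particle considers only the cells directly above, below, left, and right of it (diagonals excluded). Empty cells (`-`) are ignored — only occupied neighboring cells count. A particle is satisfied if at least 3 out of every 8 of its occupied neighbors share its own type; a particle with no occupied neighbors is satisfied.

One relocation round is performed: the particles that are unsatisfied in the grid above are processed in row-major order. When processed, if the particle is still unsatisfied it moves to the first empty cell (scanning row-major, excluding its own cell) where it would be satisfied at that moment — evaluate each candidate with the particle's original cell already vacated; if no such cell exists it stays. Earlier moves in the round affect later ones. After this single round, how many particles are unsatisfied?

Initially unsatisfied (in order): (0,3), (1,1), (2,0).
  (0,3) → (0,1).
  (1,1): now satisfied by earlier moves; stays.
  (2,0) → (1,0).
Resulting grid:
N N S -
N N S S
- - S -
S S - S
All satisfied now.

0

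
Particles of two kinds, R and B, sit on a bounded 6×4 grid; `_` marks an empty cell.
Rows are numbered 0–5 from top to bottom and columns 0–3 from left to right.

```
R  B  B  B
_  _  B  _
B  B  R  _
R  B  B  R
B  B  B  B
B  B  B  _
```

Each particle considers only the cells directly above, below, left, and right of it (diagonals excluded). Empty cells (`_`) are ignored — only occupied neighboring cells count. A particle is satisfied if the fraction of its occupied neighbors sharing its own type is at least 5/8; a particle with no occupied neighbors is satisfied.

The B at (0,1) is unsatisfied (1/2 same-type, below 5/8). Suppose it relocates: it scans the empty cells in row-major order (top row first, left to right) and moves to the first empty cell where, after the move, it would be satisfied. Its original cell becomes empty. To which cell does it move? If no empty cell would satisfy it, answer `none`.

(1,1)

Vacating (0,1). Empty cells in order:
  (1,0): 1/2 same-type → still unsatisfied.
  (1,1): 2/2 same-type → satisfied — stop here.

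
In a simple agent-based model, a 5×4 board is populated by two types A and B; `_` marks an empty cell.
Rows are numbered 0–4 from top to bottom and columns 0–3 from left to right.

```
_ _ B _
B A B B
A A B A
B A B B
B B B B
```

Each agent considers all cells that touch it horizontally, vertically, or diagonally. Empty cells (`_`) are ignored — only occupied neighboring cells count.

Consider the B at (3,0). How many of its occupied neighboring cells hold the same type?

Occupied neighbors of (3,0): (2,0)=A, (2,1)=A, (3,1)=A, (4,0)=B, (4,1)=B.
Same type (B): 2 of 5.

2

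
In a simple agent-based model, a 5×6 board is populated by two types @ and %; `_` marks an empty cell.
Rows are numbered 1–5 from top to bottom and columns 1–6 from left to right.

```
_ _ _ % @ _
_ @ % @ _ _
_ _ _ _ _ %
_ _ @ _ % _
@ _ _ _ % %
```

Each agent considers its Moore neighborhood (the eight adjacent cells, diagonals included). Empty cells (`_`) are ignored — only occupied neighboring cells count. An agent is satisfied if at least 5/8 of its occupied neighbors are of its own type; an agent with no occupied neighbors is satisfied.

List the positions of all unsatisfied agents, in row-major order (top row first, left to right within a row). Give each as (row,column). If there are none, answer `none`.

(1,4)% 1/3 not
(1,5)@ 1/2 not
(2,2)@ 0/1 not
(2,3)% 1/3 not
(2,4)@ 1/3 not
(3,6)% 1/1 satisfied
(4,3)@ 0/0 satisfied
(4,5)% 3/3 satisfied
(5,1)@ 0/0 satisfied
(5,5)% 2/2 satisfied
(5,6)% 2/2 satisfied

(1,4), (1,5), (2,2), (2,3), (2,4)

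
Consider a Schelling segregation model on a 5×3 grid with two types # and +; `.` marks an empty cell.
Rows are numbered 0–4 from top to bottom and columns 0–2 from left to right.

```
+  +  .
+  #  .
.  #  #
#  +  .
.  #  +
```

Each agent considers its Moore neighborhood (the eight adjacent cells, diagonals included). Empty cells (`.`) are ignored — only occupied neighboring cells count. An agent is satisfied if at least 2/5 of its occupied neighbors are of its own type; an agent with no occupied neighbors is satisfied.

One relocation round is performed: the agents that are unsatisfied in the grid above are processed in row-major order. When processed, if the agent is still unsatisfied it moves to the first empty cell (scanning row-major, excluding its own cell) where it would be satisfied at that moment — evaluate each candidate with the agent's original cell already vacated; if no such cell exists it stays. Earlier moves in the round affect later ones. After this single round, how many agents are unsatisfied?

2

Initially unsatisfied (in order): (3,1), (4,1).
  (3,1) → (0,2).
  (4,1): now satisfied by earlier moves; stays.
Resulting grid:
+ + +
+ # .
. # #
# . .
. # +
Unsatisfied now: (1,1), (4,2).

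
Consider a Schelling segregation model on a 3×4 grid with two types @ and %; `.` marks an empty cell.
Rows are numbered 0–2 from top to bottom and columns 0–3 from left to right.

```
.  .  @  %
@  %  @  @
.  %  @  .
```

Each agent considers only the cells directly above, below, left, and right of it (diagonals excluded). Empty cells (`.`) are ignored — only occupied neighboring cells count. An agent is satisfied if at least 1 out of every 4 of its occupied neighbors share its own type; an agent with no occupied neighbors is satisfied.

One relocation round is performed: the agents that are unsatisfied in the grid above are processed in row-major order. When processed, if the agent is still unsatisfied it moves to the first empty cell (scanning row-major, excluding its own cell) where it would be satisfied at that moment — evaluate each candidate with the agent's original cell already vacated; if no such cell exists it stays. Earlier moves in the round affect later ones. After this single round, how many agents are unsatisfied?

0

Initially unsatisfied (in order): (0,3), (1,0).
  (0,3) → (0,1).
  (1,0) → (0,3).
Resulting grid:
. % @ @
. % @ @
. % @ .
All satisfied now.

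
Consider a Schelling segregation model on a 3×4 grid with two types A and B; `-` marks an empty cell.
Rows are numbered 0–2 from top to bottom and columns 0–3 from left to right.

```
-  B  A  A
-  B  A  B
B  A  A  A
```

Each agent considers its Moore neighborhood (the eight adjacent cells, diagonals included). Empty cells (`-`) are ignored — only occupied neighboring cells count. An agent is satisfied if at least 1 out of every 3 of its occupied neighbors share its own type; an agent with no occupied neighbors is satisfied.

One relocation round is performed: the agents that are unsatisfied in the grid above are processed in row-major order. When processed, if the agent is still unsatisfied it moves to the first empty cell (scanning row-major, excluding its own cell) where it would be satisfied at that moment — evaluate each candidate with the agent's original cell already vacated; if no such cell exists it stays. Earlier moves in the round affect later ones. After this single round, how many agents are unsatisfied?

Initially unsatisfied (in order): (1,3).
  (1,3) → (0,0).
Resulting grid:
B B A A
- B A -
B A A A
All satisfied now.

0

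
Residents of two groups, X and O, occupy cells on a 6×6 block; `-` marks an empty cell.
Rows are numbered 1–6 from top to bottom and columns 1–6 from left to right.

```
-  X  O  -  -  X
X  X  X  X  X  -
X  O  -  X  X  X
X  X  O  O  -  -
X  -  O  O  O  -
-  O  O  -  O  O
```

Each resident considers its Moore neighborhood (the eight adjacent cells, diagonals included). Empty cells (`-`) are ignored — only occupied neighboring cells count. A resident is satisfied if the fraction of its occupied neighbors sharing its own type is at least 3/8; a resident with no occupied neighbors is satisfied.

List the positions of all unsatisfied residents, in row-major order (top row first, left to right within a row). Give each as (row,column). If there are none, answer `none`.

(1,3), (3,2)

(1,2)X 3/4 satisfied
(1,3)O 0/4 not
(1,6)X 1/1 satisfied
(2,1)X 3/4 satisfied
(2,2)X 4/6 satisfied
(2,3)X 4/6 satisfied
(2,4)X 4/5 satisfied
(2,5)X 5/5 satisfied
(3,1)X 4/5 satisfied
(3,2)O 1/7 not
(3,4)X 4/6 satisfied
(3,5)X 4/5 satisfied
(3,6)X 2/2 satisfied
(4,1)X 3/4 satisfied
(4,2)X 3/6 satisfied
(4,3)O 4/6 satisfied
(4,4)O 4/6 satisfied
(5,1)X 2/3 satisfied
(5,3)O 5/6 satisfied
(5,4)O 6/6 satisfied
(5,5)O 4/4 satisfied
(6,2)O 2/3 satisfied
(6,3)O 3/3 satisfied
(6,5)O 3/3 satisfied
(6,6)O 2/2 satisfied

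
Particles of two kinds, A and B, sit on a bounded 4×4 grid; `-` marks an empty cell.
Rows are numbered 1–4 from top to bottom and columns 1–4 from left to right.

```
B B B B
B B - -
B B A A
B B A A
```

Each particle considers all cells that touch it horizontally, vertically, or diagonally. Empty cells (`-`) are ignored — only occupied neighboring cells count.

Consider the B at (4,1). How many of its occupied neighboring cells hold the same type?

Occupied neighbors of (4,1): (3,1)=B, (3,2)=B, (4,2)=B.
Same type (B): 3 of 3.

3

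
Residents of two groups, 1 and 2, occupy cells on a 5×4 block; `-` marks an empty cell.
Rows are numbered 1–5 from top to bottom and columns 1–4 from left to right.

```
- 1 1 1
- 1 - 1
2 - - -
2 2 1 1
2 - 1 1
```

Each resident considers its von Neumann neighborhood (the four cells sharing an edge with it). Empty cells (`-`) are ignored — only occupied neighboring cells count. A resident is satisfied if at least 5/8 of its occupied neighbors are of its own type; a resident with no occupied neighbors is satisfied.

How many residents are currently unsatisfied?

1

Row 1: (1,2)1 2/2 ok · (1,3)1 2/2 ok · (1,4)1 2/2 ok
Row 2: (2,2)1 1/1 ok · (2,4)1 1/1 ok
Row 3: (3,1)2 1/1 ok
Row 4: (4,1)2 3/3 ok · (4,2)2 1/2 unhappy · (4,3)1 2/3 ok · (4,4)1 2/2 ok
Row 5: (5,1)2 1/1 ok · (5,3)1 2/2 ok · (5,4)1 2/2 ok
Unsatisfied: (4,2) — 1 in total.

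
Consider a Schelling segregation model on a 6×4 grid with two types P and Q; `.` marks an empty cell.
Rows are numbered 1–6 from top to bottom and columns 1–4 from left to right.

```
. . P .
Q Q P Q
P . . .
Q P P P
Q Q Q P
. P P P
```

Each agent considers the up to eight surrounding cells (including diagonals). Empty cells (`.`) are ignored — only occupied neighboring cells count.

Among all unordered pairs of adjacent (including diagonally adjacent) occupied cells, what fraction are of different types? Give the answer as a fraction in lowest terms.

Scan each occupied cell's neighbors to the right and below (and the two forward diagonals) so each pair is counted once.
Row 1: P(1,3)–P(2,3)= P(1,3)–Q(2,4)≠ P(1,3)–Q(2,2)≠  → 2/3 unlike.
Row 2: Q(2,1)–Q(2,2)= Q(2,1)–P(3,1)≠ Q(2,2)–P(2,3)≠ Q(2,2)–P(3,1)≠ P(2,3)–Q(2,4)≠  → 4/5 unlike.
Row 3: P(3,1)–Q(4,1)≠ P(3,1)–P(4,2)=  → 1/2 unlike.
Row 4: Q(4,1)–P(4,2)≠ Q(4,1)–Q(5,1)= Q(4,1)–Q(5,2)= P(4,2)–P(4,3)= P(4,2)–Q(5,2)≠ P(4,2)–Q(5,3)≠ P(4,2)–Q(5,1)≠ P(4,3)–P(4,4)= P(4,3)–Q(5,3)≠ P(4,3)–P(5,4)= P(4,3)–Q(5,2)≠ P(4,4)–P(5,4)= P(4,4)–Q(5,3)≠  → 7/13 unlike.
Row 5: Q(5,1)–Q(5,2)= Q(5,1)–P(6,2)≠ Q(5,2)–Q(5,3)= Q(5,2)–P(6,2)≠ Q(5,2)–P(6,3)≠ Q(5,3)–P(5,4)≠ Q(5,3)–P(6,3)≠ Q(5,3)–P(6,4)≠ Q(5,3)–P(6,2)≠ P(5,4)–P(6,4)= P(5,4)–P(6,3)=  → 7/11 unlike.
Row 6: P(6,2)–P(6,3)= P(6,3)–P(6,4)=  → 0/2 unlike.
Total adjacent occupied pairs: 36; unlike-type pairs: 21.
21/36 reduces to 7/12.

7/12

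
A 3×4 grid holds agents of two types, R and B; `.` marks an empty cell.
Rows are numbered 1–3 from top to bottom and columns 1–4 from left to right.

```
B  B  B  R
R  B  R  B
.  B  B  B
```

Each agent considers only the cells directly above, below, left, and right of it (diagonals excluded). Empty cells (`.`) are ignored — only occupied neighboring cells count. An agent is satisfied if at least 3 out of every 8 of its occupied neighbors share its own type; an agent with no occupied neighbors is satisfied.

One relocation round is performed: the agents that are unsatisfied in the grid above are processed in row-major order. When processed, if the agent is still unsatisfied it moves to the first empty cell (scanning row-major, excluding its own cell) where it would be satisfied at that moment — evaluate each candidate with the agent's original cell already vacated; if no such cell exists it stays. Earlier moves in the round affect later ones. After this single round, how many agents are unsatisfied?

Initially unsatisfied (in order): (1,3), (1,4), (2,1), (2,3), (2,4).
  (1,3) → (3,1).
  (1,4) → (1,3).
  (2,1) → (1,4).
  (2,3): no empty cell satisfies it; stays.
  (2,4) → (2,1).
Resulting grid:
B B R R
B B R .
B B B B
Unsatisfied now: (2,3).

1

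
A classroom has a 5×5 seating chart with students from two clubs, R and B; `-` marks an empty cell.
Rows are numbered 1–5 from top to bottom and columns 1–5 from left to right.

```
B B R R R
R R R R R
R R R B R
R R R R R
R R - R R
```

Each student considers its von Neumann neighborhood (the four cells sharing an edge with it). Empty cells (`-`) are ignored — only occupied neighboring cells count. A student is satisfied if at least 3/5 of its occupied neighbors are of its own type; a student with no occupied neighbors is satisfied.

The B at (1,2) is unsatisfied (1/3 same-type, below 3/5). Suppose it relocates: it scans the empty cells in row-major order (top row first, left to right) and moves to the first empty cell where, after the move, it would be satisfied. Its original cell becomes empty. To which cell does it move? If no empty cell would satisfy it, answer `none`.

none

Vacating (1,2). Empty cells in order:
  (5,3): 0/3 same-type → still unsatisfied.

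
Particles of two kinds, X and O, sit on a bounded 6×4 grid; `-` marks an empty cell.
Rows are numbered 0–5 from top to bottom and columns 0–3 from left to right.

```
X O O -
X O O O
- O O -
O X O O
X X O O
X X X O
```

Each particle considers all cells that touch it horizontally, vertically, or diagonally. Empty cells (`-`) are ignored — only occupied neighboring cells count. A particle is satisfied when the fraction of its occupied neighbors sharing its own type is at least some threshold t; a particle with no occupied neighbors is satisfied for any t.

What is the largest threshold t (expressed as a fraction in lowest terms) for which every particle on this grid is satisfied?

Row 0: (0,0)X 1/3 · (0,1)O 3/5 · (0,2)O 4/4
Row 1: (1,0)X 1/4 · (1,1)O 5/7 · (1,2)O 6/6 · (1,3)O 3/3
Row 2: (2,1)O 5/7 · (2,2)O 6/7
Row 3: (3,0)O 1/4 · (3,1)X 2/7 · (3,2)O 5/7 · (3,3)O 4/4
Row 4: (4,0)X 4/5 · (4,1)X 5/8 · (4,2)O 4/8 · (4,3)O 4/5
Row 5: (5,0)X 3/3 · (5,1)X 4/5 · (5,2)X 2/5 · (5,3)O 2/3
The smallest same-type fraction is 1/4 at (1,0), which reduces to 1/4. Any threshold above that leaves this particle unsatisfied.

1/4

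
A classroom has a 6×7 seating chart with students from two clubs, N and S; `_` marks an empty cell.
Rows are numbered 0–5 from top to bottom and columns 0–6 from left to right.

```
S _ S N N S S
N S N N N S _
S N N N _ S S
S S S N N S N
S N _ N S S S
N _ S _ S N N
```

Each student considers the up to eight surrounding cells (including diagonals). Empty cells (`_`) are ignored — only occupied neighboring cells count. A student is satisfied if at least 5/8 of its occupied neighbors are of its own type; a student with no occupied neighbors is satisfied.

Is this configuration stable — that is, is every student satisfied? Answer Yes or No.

No

Row 0: (0,0)S 1/2 not · (0,2)S 1/4 not · (0,3)N 4/5 satisfied · (0,4)N 3/5 not · (0,5)S 2/4 not · (0,6)S 2/2 satisfied
Row 1: (1,0)N 1/4 not · (1,1)S 3/7 not · (1,2)N 5/7 satisfied · (1,3)N 6/7 satisfied · (1,4)N 4/7 not · (1,5)S 4/6 satisfied
Row 2: (2,0)S 3/5 not · (2,1)N 3/8 not · (2,2)N 5/8 satisfied · (2,3)N 6/7 satisfied · (2,5)S 3/6 not · (2,6)S 3/4 satisfied
Row 3: (3,0)S 3/5 not · (3,1)S 4/7 not · (3,2)S 1/7 not · (3,3)N 4/6 satisfied · (3,4)N 3/7 not · (3,5)S 5/7 satisfied · (3,6)N 0/5 not
Row 4: (4,0)S 2/4 not · (4,1)N 1/6 not · (4,3)N 2/6 not · (4,4)S 3/7 not · (4,5)S 4/8 not · (4,6)S 2/5 not
Row 5: (5,0)N 1/2 not · (5,2)S 0/2 not · (5,4)S 2/4 not · (5,5)N 1/5 not · (5,6)N 1/3 not
For instance (0,0) has only 1/2 same-type neighbors, below 5/8.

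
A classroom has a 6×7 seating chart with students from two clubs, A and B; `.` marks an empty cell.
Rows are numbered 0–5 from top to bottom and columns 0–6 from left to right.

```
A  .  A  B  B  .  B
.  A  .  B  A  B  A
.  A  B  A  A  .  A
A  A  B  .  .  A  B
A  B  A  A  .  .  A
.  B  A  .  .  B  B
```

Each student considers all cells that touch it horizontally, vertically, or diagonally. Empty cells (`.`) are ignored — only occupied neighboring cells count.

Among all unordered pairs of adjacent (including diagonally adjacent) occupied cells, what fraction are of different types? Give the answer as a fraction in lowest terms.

34/63

Scan each occupied cell's neighbors to the right and below (and the two forward diagonals) so each pair is counted once.
From row 0: 5 unlike of 12 pairs (running 5/12).
From row 1: 8 unlike of 13 pairs (running 13/25).
From row 2: 6 unlike of 12 pairs (running 19/37).
From row 3: 7 unlike of 13 pairs (running 26/50).
From row 4: 7 unlike of 11 pairs (running 33/61).
From row 5: 1 unlike of 2 pairs (running 34/63).
Total adjacent occupied pairs: 63; unlike-type pairs: 34.
34/63 is already in lowest terms.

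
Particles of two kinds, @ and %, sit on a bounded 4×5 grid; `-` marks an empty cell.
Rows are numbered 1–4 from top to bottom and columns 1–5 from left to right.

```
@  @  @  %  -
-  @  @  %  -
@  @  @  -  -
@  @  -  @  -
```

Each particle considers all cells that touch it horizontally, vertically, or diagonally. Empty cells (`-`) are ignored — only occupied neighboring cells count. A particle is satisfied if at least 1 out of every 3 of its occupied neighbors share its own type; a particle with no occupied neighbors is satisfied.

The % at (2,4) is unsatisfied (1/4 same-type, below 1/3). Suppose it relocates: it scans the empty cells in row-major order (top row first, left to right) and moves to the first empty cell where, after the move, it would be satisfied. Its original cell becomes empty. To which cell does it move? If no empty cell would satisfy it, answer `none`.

Vacating (2,4). Empty cells in order:
  (1,5): 1/1 same-type → satisfied — stop here.

(1,5)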